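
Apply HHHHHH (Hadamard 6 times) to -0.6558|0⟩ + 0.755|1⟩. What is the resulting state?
-0.6558|0⟩ + 0.755|1⟩

H² = I, so an even number of Hadamards cancels: H^6 = I and the state is unchanged.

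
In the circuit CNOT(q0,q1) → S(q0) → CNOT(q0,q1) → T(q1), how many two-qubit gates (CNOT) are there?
2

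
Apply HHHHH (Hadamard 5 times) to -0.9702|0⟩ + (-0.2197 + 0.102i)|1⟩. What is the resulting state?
(-0.8414 + 0.07212i)|0⟩ + (-0.5307 - 0.07212i)|1⟩

H² = I, so H^5 = H: a single Hadamard. With (a, b) = (-0.9702, (-0.2197 + 0.102i)), H gives ((a + b)/√2, (a − b)/√2) = ((-0.8414 + 0.07212i), (-0.5307 - 0.07212i)).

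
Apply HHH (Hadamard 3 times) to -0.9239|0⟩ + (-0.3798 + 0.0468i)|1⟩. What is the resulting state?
(-0.9219 + 0.03309i)|0⟩ + (-0.3847 - 0.03309i)|1⟩

H² = I, so H^3 = H: a single Hadamard. With (a, b) = (-0.9239, (-0.3798 + 0.0468i)), H gives ((a + b)/√2, (a − b)/√2) = ((-0.9219 + 0.03309i), (-0.3847 - 0.03309i)).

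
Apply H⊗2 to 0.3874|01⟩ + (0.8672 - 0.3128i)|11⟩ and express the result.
(0.6273 - 0.1564i)|00⟩ + (-0.6273 + 0.1564i)|01⟩ + (-0.2399 + 0.1564i)|10⟩ + (0.2399 - 0.1564i)|11⟩

H⊗2 gives amp(|y⟩) = (1/2) Σ_x (−1)^(x·y) amp(|x⟩), where x·y is the number of positions in which both x and y have a 1.
|00⟩: (0.3874 + (0.8672 - 0.3128i))/2 = (0.6273 - 0.1564i)
|01⟩: (-0.3874 - (0.8672 - 0.3128i))/2 = (-0.6273 + 0.1564i)
|10⟩: (0.3874 - (0.8672 - 0.3128i))/2 = (-0.2399 + 0.1564i)
|11⟩: (-0.3874 + (0.8672 - 0.3128i))/2 = (0.2399 - 0.1564i)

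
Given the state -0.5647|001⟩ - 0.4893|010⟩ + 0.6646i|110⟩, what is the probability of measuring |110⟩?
0.4417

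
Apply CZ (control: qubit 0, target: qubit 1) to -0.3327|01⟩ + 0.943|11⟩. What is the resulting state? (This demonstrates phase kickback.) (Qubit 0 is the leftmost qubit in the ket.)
-0.3327|01⟩ - 0.943|11⟩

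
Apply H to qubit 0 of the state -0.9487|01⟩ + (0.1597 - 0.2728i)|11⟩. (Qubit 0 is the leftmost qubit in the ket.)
(-0.5579 - 0.1929i)|01⟩ + (-0.7838 + 0.1929i)|11⟩

H on qubit 0 mixes each pair of kets that differ only in qubit 0: amplitudes (a, b) of (|…0…⟩, |…1…⟩) become ((a + b)/√2, (a − b)/√2). Kets absent from the input have amplitude 0.
(|01⟩, |11⟩): (a, b) = (-0.9487, (0.1597 - 0.2728i)) → ((-0.5579 - 0.1929i), (-0.7838 + 0.1929i))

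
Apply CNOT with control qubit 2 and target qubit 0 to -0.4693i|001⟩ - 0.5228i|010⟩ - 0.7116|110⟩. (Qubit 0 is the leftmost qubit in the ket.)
-0.5228i|010⟩ - 0.4693i|101⟩ - 0.7116|110⟩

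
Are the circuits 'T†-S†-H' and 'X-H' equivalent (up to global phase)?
No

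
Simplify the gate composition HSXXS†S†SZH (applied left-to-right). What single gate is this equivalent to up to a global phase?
X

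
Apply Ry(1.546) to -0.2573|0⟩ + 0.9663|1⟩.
-0.8589|0⟩ + 0.512|1⟩

Ry(1.546) = [[cos(θ/2), −sin(θ/2)], [sin(θ/2), cos(θ/2)]]; θ = 1.546, cos(θ/2) ≈ 0.715819, sin(θ/2) ≈ 0.698286.
With a = amp(|0⟩) = -0.2573 and b = amp(|1⟩) = 0.9663:
new amp(|0⟩) = (0.715819)·a + (-0.698286)·b = -0.8589
new amp(|1⟩) = (0.698286)·a + (0.715819)·b = 0.512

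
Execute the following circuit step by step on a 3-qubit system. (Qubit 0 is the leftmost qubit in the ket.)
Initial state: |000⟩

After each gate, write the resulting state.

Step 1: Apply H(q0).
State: 1/√2|000⟩ + 1/√2|100⟩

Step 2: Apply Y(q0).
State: -(1/√2)i|000⟩ + (1/√2)i|100⟩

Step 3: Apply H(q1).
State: -(1/2)i|000⟩ - (1/2)i|010⟩ + (1/2)i|100⟩ + (1/2)i|110⟩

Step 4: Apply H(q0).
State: -(1/√2)i|100⟩ - (1/√2)i|110⟩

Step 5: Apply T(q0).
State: (1/2 - (1/2)i)|100⟩ + (1/2 - (1/2)i)|110⟩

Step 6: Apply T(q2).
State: (1/2 - (1/2)i)|100⟩ + (1/2 - (1/2)i)|110⟩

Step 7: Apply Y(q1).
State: (-1/2 - (1/2)i)|100⟩ + (1/2 + (1/2)i)|110⟩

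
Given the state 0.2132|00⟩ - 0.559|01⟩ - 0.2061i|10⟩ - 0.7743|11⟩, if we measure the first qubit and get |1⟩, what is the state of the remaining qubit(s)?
-0.2572i|0⟩ - 0.9664|1⟩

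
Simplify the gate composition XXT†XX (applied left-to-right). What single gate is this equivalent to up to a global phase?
T†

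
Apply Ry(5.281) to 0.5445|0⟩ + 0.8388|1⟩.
-0.8805|0⟩ - 0.4741|1⟩

Ry(5.281) = [[cos(θ/2), −sin(θ/2)], [sin(θ/2), cos(θ/2)]]; θ = 5.281, cos(θ/2) ≈ -0.877058, sin(θ/2) ≈ 0.480384.
With a = amp(|0⟩) = 0.5445 and b = amp(|1⟩) = 0.8388:
new amp(|0⟩) = (-0.877058)·a + (-0.480384)·b = -0.8805
new amp(|1⟩) = (0.480384)·a + (-0.877058)·b = -0.4741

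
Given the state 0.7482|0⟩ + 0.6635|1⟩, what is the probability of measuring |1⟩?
0.4402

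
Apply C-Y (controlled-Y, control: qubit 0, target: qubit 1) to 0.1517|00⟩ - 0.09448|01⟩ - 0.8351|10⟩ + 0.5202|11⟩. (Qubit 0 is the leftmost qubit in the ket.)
0.1517|00⟩ - 0.09448|01⟩ - 0.5202i|10⟩ - 0.8351i|11⟩

C-Y leaves the control-|0⟩ kets |00⟩, |01⟩ unchanged and applies Y to qubit 1 on the control-|1⟩ pair (|10⟩, |11⟩).
Y = [[0, -i], [i, 0]].
With a = amp(|10⟩) = -0.8351 and b = amp(|11⟩) = 0.5202:
new amp(|10⟩) = (-i)·b = -0.5202i
new amp(|11⟩) = (i)·a = -0.8351i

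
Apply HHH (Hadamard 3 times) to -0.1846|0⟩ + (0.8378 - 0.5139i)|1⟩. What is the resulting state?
(0.4619 - 0.3634i)|0⟩ + (-0.7229 + 0.3634i)|1⟩

H² = I, so H^3 = H: a single Hadamard. With (a, b) = (-0.1846, (0.8378 - 0.5139i)), H gives ((a + b)/√2, (a − b)/√2) = ((0.4619 - 0.3634i), (-0.7229 + 0.3634i)).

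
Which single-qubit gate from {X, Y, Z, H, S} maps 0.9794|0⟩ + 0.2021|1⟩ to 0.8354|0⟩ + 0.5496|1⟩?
H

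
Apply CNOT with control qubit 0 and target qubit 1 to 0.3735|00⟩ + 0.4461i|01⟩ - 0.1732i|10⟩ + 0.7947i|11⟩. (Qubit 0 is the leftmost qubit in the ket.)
0.3735|00⟩ + 0.4461i|01⟩ + 0.7947i|10⟩ - 0.1732i|11⟩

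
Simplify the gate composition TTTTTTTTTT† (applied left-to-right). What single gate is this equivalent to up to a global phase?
I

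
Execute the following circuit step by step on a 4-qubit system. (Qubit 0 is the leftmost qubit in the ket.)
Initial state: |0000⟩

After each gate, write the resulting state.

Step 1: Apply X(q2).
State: |0010⟩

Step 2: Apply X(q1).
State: |0110⟩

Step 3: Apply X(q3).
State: |0111⟩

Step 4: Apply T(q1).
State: (1/√2 + (1/√2)i)|0111⟩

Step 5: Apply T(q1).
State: i|0111⟩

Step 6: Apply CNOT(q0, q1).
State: i|0111⟩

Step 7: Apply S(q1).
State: -|0111⟩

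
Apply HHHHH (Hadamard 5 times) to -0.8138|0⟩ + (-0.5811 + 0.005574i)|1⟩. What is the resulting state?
(-0.9863 + 0.003941i)|0⟩ + (-0.1645 - 0.003941i)|1⟩

H² = I, so H^5 = H: a single Hadamard. With (a, b) = (-0.8138, (-0.5811 + 0.005574i)), H gives ((a + b)/√2, (a − b)/√2) = ((-0.9863 + 0.003941i), (-0.1645 - 0.003941i)).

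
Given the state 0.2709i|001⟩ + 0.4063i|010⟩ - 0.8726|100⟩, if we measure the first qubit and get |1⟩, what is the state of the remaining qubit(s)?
-|00⟩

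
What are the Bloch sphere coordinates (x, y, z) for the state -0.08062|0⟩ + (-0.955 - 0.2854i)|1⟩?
(0.154, 0.04602, -0.987)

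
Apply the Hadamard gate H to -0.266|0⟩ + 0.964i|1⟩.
(-0.1881 + 0.6817i)|0⟩ + (-0.1881 - 0.6817i)|1⟩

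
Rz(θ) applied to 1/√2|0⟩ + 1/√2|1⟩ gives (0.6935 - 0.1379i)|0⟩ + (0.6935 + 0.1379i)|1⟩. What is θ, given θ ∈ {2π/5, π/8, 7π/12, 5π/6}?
π/8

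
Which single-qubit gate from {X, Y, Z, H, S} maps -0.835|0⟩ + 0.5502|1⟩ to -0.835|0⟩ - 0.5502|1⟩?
Z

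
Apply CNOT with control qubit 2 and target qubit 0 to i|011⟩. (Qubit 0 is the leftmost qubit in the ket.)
i|111⟩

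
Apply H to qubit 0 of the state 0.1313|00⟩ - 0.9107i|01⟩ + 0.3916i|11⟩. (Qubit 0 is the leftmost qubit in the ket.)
0.09284|00⟩ - 0.3671i|01⟩ + 0.09284|10⟩ - 0.9209i|11⟩

H on qubit 0 mixes each pair of kets that differ only in qubit 0: amplitudes (a, b) of (|…0…⟩, |…1…⟩) become ((a + b)/√2, (a − b)/√2). Kets absent from the input have amplitude 0.
(|00⟩, |10⟩): (a, b) = (0.1313, 0) → (0.09284, 0.09284)
(|01⟩, |11⟩): (a, b) = (-0.9107i, 0.3916i) → (-0.3671i, -0.9209i)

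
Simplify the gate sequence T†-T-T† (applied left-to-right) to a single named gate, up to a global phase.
T†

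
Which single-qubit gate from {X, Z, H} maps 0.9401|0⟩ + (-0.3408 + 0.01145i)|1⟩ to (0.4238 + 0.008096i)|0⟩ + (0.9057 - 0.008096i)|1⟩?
H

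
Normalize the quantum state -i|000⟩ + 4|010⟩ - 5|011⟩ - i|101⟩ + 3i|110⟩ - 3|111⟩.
-0.128i|000⟩ + 0.5121|010⟩ - 0.6402|011⟩ - 0.128i|101⟩ + 0.3841i|110⟩ - 0.3841|111⟩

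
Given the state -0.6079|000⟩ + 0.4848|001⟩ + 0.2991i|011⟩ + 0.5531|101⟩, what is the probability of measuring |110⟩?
0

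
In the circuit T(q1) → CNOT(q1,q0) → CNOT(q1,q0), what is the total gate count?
3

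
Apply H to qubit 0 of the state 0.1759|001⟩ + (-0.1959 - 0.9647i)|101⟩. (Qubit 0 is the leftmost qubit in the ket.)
(-0.01414 - 0.6821i)|001⟩ + (0.2629 + 0.6821i)|101⟩

H on qubit 0 mixes each pair of kets that differ only in qubit 0: amplitudes (a, b) of (|…0…⟩, |…1…⟩) become ((a + b)/√2, (a − b)/√2). Kets absent from the input have amplitude 0.
(|001⟩, |101⟩): (a, b) = (0.1759, (-0.1959 - 0.9647i)) → ((-0.01414 - 0.6821i), (0.2629 + 0.6821i))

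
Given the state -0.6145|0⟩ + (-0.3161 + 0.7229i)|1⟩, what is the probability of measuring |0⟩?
0.3776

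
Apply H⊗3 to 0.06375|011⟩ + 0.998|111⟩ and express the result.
0.3754|000⟩ - 0.3754|001⟩ - 0.3754|010⟩ + 0.3754|011⟩ - 0.3303|100⟩ + 0.3303|101⟩ + 0.3303|110⟩ - 0.3303|111⟩

H⊗3 gives amp(|y⟩) = (1/2√2) Σ_x (−1)^(x·y) amp(|x⟩), where x·y is the number of positions in which both x and y have a 1.
|000⟩: (0.06375 + 0.998)/(2√2) = 0.3754
|001⟩: (-0.06375 - 0.998)/(2√2) = -0.3754
|010⟩: (-0.06375 - 0.998)/(2√2) = -0.3754
|011⟩: (0.06375 + 0.998)/(2√2) = 0.3754
|100⟩: (0.06375 - 0.998)/(2√2) = -0.3303
|101⟩: (-0.06375 + 0.998)/(2√2) = 0.3303
|110⟩: (-0.06375 + 0.998)/(2√2) = 0.3303
|111⟩: (0.06375 - 0.998)/(2√2) = -0.3303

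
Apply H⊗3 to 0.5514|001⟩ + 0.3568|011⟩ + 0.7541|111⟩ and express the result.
0.5877|000⟩ - 0.5877|001⟩ - 0.1978|010⟩ + 0.1978|011⟩ + 0.05448|100⟩ - 0.05448|101⟩ + 0.3354|110⟩ - 0.3354|111⟩

H⊗3 gives amp(|y⟩) = (1/2√2) Σ_x (−1)^(x·y) amp(|x⟩), where x·y is the number of positions in which both x and y have a 1.
|000⟩: (0.5514 + 0.3568 + 0.7541)/(2√2) = 0.5877
|001⟩: (-0.5514 - 0.3568 - 0.7541)/(2√2) = -0.5877
|010⟩: (0.5514 - 0.3568 - 0.7541)/(2√2) = -0.1978
|011⟩: (-0.5514 + 0.3568 + 0.7541)/(2√2) = 0.1978
|100⟩: (0.5514 + 0.3568 - 0.7541)/(2√2) = 0.05448
|101⟩: (-0.5514 - 0.3568 + 0.7541)/(2√2) = -0.05448
|110⟩: (0.5514 - 0.3568 + 0.7541)/(2√2) = 0.3354
|111⟩: (-0.5514 + 0.3568 - 0.7541)/(2√2) = -0.3354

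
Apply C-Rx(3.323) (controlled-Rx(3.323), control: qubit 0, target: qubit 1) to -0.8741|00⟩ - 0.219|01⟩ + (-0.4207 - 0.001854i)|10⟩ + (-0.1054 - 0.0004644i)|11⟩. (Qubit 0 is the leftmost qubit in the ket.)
-0.8741|00⟩ - 0.219|01⟩ + (0.03764 + 0.1051i)|10⟩ + (0.007701 + 0.419i)|11⟩

C-Rx(3.323) leaves the control-|0⟩ kets |00⟩, |01⟩ unchanged and applies Rx(3.323) to qubit 1 on the control-|1⟩ pair (|10⟩, |11⟩).
Rx(3.323) = [[cos(θ/2), −i·sin(θ/2)], [−i·sin(θ/2), cos(θ/2)]]; θ = 3.323, cos(θ/2) ≈ -0.0905794, sin(θ/2) ≈ 0.995889.
With a = amp(|10⟩) = (-0.4207 - 0.001854i) and b = amp(|11⟩) = (-0.1054 - 0.0004644i):
new amp(|10⟩) = (-0.0905794)·a + (-0.995889i)·b = (0.03764 + 0.1051i)
new amp(|11⟩) = (-0.995889i)·a + (-0.0905794)·b = (0.007701 + 0.419i)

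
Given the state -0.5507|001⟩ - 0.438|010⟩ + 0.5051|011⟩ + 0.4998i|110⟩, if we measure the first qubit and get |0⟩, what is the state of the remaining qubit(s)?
-0.6358|01⟩ - 0.5057|10⟩ + 0.5831|11⟩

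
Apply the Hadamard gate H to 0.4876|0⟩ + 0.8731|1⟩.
0.9622|0⟩ - 0.2726|1⟩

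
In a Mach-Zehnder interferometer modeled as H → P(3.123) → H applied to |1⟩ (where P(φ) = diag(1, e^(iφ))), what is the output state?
(0.9999 - 0.009296i)|0⟩ + (0.00008642 + 0.009296i)|1⟩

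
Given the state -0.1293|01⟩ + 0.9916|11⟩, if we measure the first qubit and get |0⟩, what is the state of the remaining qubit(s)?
-|1⟩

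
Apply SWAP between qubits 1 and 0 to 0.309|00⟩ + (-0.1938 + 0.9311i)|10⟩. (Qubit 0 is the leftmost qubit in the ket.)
0.309|00⟩ + (-0.1938 + 0.9311i)|01⟩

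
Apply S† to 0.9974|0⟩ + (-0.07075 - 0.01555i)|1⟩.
0.9974|0⟩ + (-0.01555 + 0.07075i)|1⟩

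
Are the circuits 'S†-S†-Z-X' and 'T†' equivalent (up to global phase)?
No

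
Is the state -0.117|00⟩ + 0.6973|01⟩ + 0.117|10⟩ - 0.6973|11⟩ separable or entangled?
Separable

Writing the state as a|00⟩ + b|01⟩ + c|10⟩ + d|11⟩, it is a product state iff ad − bc = 0.
Here (a, b, c, d) = (-0.117, 0.6973, 0.117, -0.6973): ad − bc = (-0.117)(-0.6973) − (0.6973)(0.117) = 0, so the state is separable.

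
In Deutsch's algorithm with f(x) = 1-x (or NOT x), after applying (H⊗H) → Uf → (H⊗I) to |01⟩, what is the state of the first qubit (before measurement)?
|1⟩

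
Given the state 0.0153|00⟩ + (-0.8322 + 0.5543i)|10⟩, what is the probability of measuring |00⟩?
0.0002341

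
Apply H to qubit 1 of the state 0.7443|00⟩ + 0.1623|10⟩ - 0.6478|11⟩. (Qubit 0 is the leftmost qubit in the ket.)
0.5263|00⟩ + 0.5263|01⟩ - 0.3433|10⟩ + 0.5728|11⟩

H on qubit 1 mixes each pair of kets that differ only in qubit 1: amplitudes (a, b) of (|…0…⟩, |…1…⟩) become ((a + b)/√2, (a − b)/√2). Kets absent from the input have amplitude 0.
(|00⟩, |01⟩): (a, b) = (0.7443, 0) → (0.5263, 0.5263)
(|10⟩, |11⟩): (a, b) = (0.1623, -0.6478) → (-0.3433, 0.5728)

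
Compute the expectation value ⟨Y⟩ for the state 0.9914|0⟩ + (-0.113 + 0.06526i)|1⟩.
0.1294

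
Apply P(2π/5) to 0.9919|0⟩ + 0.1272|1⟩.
0.9919|0⟩ + (0.03931 + 0.121i)|1⟩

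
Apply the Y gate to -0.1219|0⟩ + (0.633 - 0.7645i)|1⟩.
(-0.7645 - 0.633i)|0⟩ - 0.1219i|1⟩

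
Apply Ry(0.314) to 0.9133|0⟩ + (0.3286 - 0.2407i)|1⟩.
(0.8507 + 0.03763i)|0⟩ + (0.4674 - 0.2377i)|1⟩

Ry(0.314) = [[cos(θ/2), −sin(θ/2)], [sin(θ/2), cos(θ/2)]]; θ = 0.314, cos(θ/2) ≈ 0.987701, sin(θ/2) ≈ 0.156356.
With a = amp(|0⟩) = 0.9133 and b = amp(|1⟩) = (0.3286 - 0.2407i):
new amp(|0⟩) = (0.987701)·a + (-0.156356)·b = (0.8507 + 0.03763i)
new amp(|1⟩) = (0.156356)·a + (0.987701)·b = (0.4674 - 0.2377i)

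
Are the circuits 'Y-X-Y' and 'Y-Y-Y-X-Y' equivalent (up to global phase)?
Yes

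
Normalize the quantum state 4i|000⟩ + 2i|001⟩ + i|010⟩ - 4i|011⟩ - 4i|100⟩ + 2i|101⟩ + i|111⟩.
0.5252i|000⟩ + 0.2626i|001⟩ + 0.1313i|010⟩ - 0.5252i|011⟩ - 0.5252i|100⟩ + 0.2626i|101⟩ + 0.1313i|111⟩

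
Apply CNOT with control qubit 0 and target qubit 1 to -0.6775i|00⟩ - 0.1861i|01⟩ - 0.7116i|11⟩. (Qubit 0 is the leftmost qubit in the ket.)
-0.6775i|00⟩ - 0.1861i|01⟩ - 0.7116i|10⟩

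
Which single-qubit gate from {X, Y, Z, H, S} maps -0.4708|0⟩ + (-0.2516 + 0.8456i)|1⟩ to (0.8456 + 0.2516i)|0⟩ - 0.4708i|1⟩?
Y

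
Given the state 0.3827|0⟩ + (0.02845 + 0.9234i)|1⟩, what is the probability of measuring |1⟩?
0.8535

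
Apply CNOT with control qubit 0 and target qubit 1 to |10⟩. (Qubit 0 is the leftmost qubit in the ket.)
|11⟩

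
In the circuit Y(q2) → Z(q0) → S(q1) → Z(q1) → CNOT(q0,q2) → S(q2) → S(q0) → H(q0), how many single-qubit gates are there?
7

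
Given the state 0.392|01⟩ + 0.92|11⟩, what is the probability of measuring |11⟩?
0.8464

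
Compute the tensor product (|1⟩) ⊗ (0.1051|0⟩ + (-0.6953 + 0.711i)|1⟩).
0.1051|10⟩ + (-0.6953 + 0.711i)|11⟩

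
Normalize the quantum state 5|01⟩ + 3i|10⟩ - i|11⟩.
0.8452|01⟩ + 0.5071i|10⟩ - 0.169i|11⟩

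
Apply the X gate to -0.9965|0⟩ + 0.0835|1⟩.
0.0835|0⟩ - 0.9965|1⟩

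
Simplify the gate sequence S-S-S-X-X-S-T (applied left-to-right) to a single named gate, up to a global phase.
T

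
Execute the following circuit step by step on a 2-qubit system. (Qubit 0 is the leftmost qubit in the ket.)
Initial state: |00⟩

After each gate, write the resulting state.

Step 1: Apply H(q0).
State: 1/√2|00⟩ + 1/√2|10⟩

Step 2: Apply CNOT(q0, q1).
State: 1/√2|00⟩ + 1/√2|11⟩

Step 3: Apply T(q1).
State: 1/√2|00⟩ + (1/2 + (1/2)i)|11⟩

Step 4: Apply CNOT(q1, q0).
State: 1/√2|00⟩ + (1/2 + (1/2)i)|01⟩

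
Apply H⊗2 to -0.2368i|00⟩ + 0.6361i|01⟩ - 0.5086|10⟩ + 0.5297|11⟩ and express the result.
(0.01055 + 0.1997i)|00⟩ + (-0.5192 - 0.4365i)|01⟩ + (-0.01055 + 0.1997i)|10⟩ + (0.5192 - 0.4365i)|11⟩

H⊗2 gives amp(|y⟩) = (1/2) Σ_x (−1)^(x·y) amp(|x⟩), where x·y is the number of positions in which both x and y have a 1.
|00⟩: (-0.2368i + 0.6361i - 0.5086 + 0.5297)/2 = (0.01055 + 0.1997i)
|01⟩: (-0.2368i - 0.6361i - 0.5086 - 0.5297)/2 = (-0.5192 - 0.4365i)
|10⟩: (-0.2368i + 0.6361i + 0.5086 - 0.5297)/2 = (-0.01055 + 0.1997i)
|11⟩: (-0.2368i - 0.6361i + 0.5086 + 0.5297)/2 = (0.5192 - 0.4365i)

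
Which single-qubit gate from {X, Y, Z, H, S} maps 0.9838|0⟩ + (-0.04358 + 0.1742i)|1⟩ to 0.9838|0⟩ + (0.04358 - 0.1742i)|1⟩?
Z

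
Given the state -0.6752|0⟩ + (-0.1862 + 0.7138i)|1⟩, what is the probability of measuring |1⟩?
0.5442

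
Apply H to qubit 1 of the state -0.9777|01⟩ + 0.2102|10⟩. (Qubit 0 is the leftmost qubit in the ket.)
-0.6913|00⟩ + 0.6913|01⟩ + 0.1486|10⟩ + 0.1486|11⟩

H on qubit 1 mixes each pair of kets that differ only in qubit 1: amplitudes (a, b) of (|…0…⟩, |…1…⟩) become ((a + b)/√2, (a − b)/√2). Kets absent from the input have amplitude 0.
(|00⟩, |01⟩): (a, b) = (0, -0.9777) → (-0.6913, 0.6913)
(|10⟩, |11⟩): (a, b) = (0.2102, 0) → (0.1486, 0.1486)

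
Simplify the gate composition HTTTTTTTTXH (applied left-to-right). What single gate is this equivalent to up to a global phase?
Z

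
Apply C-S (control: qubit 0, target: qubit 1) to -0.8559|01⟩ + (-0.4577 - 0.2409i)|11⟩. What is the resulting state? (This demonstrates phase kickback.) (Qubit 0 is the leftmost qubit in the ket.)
-0.8559|01⟩ + (0.2409 - 0.4577i)|11⟩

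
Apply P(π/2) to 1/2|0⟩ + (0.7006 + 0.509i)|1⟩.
1/2|0⟩ + (-0.509 + 0.7006i)|1⟩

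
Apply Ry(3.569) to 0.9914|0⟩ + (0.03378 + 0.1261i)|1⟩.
(-0.2433 - 0.1232i)|0⟩ + (0.9617 - 0.02674i)|1⟩

Ry(3.569) = [[cos(θ/2), −sin(θ/2)], [sin(θ/2), cos(θ/2)]]; θ = 3.569, cos(θ/2) ≈ -0.212081, sin(θ/2) ≈ 0.977252.
With a = amp(|0⟩) = 0.9914 and b = amp(|1⟩) = (0.03378 + 0.1261i):
new amp(|0⟩) = (-0.212081)·a + (-0.977252)·b = (-0.2433 - 0.1232i)
new amp(|1⟩) = (0.977252)·a + (-0.212081)·b = (0.9617 - 0.02674i)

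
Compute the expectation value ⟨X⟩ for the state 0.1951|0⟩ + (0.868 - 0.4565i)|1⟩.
0.3387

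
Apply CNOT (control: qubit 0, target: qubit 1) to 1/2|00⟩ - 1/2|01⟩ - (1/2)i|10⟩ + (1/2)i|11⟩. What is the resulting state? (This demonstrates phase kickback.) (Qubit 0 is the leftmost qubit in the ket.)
1/2|00⟩ - 1/2|01⟩ + (1/2)i|10⟩ - (1/2)i|11⟩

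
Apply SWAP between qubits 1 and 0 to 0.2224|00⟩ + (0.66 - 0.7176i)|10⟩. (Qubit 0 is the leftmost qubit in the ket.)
0.2224|00⟩ + (0.66 - 0.7176i)|01⟩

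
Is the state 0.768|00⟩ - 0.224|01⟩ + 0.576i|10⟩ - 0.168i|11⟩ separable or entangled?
Separable

Writing the state as a|00⟩ + b|01⟩ + c|10⟩ + d|11⟩, it is a product state iff ad − bc = 0.
Here (a, b, c, d) = (0.768, -0.224, 0.576i, -0.168i): ad − bc = (0.768)(-0.168i) − (-0.224)(0.576i) = 0, so the state is separable.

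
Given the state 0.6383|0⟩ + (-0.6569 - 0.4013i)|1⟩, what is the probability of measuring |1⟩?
0.5926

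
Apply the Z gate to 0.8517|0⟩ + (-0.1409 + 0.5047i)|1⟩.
0.8517|0⟩ + (0.1409 - 0.5047i)|1⟩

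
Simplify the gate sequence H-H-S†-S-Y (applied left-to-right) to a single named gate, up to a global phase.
Y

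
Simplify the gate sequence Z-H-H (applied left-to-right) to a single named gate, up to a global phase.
Z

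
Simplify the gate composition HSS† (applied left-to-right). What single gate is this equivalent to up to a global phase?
H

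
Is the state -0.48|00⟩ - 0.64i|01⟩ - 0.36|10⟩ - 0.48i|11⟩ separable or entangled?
Separable

Writing the state as a|00⟩ + b|01⟩ + c|10⟩ + d|11⟩, it is a product state iff ad − bc = 0.
Here (a, b, c, d) = (-0.48, -0.64i, -0.36, -0.48i): ad − bc = (-0.48)(-0.48i) − (-0.64i)(-0.36) = 0, so the state is separable.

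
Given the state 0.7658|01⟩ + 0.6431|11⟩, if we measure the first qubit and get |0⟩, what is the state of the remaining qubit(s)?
|1⟩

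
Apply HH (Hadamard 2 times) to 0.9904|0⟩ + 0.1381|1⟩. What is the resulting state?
0.9904|0⟩ + 0.1381|1⟩

H² = I, so an even number of Hadamards cancels: H^2 = I and the state is unchanged.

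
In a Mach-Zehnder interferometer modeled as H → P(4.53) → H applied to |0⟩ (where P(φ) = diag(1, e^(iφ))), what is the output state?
(0.4093 - 0.4917i)|0⟩ + (0.5907 + 0.4917i)|1⟩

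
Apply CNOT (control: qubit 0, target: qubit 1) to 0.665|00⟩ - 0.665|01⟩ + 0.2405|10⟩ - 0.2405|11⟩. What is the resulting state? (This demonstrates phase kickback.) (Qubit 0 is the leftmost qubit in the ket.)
0.665|00⟩ - 0.665|01⟩ - 0.2405|10⟩ + 0.2405|11⟩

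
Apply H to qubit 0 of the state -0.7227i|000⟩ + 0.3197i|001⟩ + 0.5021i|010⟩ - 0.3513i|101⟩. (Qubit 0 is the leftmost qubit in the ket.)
-0.511i|000⟩ - 0.02234i|001⟩ + 0.355i|010⟩ - 0.511i|100⟩ + 0.4745i|101⟩ + 0.355i|110⟩

H on qubit 0 mixes each pair of kets that differ only in qubit 0: amplitudes (a, b) of (|…0…⟩, |…1…⟩) become ((a + b)/√2, (a − b)/√2). Kets absent from the input have amplitude 0.
(|000⟩, |100⟩): (a, b) = (-0.7227i, 0) → (-0.511i, -0.511i)
(|001⟩, |101⟩): (a, b) = (0.3197i, -0.3513i) → (-0.02234i, 0.4745i)
(|010⟩, |110⟩): (a, b) = (0.5021i, 0) → (0.355i, 0.355i)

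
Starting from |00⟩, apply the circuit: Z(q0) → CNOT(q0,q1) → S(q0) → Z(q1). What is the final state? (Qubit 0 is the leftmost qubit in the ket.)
|00⟩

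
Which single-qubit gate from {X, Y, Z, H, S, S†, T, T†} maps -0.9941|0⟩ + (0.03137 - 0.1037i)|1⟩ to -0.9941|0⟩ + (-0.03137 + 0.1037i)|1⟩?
Z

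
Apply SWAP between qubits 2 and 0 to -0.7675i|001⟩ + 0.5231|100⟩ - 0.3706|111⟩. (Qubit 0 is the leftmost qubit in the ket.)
0.5231|001⟩ - 0.7675i|100⟩ - 0.3706|111⟩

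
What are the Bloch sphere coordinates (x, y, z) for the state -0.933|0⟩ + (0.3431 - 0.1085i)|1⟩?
(-0.6402, 0.2025, 0.741)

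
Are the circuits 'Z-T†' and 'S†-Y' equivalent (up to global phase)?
No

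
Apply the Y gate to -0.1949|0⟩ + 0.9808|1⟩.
-0.9808i|0⟩ - 0.1949i|1⟩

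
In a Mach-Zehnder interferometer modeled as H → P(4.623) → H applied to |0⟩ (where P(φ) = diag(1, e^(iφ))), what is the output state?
(0.4554 - 0.498i)|0⟩ + (0.5446 + 0.498i)|1⟩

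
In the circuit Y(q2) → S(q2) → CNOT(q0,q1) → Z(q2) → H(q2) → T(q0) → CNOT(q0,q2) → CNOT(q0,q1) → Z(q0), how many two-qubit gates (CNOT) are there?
3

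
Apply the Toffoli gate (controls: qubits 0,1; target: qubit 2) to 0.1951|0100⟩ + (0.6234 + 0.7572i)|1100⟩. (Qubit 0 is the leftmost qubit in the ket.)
0.1951|0100⟩ + (0.6234 + 0.7572i)|1110⟩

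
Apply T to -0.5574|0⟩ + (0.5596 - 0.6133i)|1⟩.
-0.5574|0⟩ + (0.8294 - 0.03797i)|1⟩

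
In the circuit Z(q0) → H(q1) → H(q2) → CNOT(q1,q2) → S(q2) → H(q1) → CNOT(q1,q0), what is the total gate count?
7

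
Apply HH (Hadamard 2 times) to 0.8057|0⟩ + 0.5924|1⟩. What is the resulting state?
0.8057|0⟩ + 0.5924|1⟩

H² = I, so an even number of Hadamards cancels: H^2 = I and the state is unchanged.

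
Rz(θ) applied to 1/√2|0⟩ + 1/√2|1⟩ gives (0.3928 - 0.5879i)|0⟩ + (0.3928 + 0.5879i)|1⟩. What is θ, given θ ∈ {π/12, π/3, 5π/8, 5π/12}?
5π/8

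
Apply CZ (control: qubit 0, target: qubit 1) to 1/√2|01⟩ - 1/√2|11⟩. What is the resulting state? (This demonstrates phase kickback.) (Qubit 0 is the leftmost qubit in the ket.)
1/√2|01⟩ + 1/√2|11⟩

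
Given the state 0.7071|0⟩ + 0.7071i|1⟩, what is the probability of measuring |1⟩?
0.5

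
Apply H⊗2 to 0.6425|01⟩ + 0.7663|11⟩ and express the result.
0.7044|00⟩ - 0.7044|01⟩ - 0.0619|10⟩ + 0.0619|11⟩

H⊗2 gives amp(|y⟩) = (1/2) Σ_x (−1)^(x·y) amp(|x⟩), where x·y is the number of positions in which both x and y have a 1.
|00⟩: (0.6425 + 0.7663)/2 = 0.7044
|01⟩: (-0.6425 - 0.7663)/2 = -0.7044
|10⟩: (0.6425 - 0.7663)/2 = -0.0619
|11⟩: (-0.6425 + 0.7663)/2 = 0.0619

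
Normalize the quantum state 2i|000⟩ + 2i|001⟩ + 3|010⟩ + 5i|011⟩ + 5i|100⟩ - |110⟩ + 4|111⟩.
0.2182i|000⟩ + 0.2182i|001⟩ + 0.3273|010⟩ + 0.5455i|011⟩ + 0.5455i|100⟩ - 0.1091|110⟩ + 0.4364|111⟩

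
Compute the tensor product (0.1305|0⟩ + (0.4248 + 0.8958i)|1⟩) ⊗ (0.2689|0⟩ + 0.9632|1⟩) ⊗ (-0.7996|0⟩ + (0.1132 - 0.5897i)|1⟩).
-0.02806|000⟩ + (0.003972 - 0.02069i)|001⟩ - 0.1005|010⟩ + (0.01423 - 0.07412i)|011⟩ + (-0.09134 - 0.1926i)|100⟩ + (0.155 - 0.04009i)|101⟩ + (-0.3272 - 0.6899i)|110⟩ + (0.5551 - 0.1436i)|111⟩

amp(|b₁b₂…⟩) = product of the factor amplitudes for bits b₁, b₂, …; only kets whose every factor amplitude is nonzero survive.
|000⟩: (0.1305)(0.2689)(-0.7996) = -0.02806
|001⟩: (0.1305)(0.2689)(0.1132 - 0.5897i) = (0.003972 - 0.02069i)
|010⟩: (0.1305)(0.9632)(-0.7996) = -0.1005
|011⟩: (0.1305)(0.9632)(0.1132 - 0.5897i) = (0.01423 - 0.07412i)
|100⟩: (0.4248 + 0.8958i)(0.2689)(-0.7996) = (-0.09134 - 0.1926i)
|101⟩: (0.4248 + 0.8958i)(0.2689)(0.1132 - 0.5897i) = (0.155 - 0.04009i)
|110⟩: (0.4248 + 0.8958i)(0.9632)(-0.7996) = (-0.3272 - 0.6899i)
|111⟩: (0.4248 + 0.8958i)(0.9632)(0.1132 - 0.5897i) = (0.5551 - 0.1436i)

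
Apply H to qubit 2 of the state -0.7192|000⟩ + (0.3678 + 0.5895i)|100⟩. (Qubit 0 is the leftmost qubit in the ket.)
-0.5086|000⟩ - 0.5086|001⟩ + (0.2601 + 0.4168i)|100⟩ + (0.2601 + 0.4168i)|101⟩

H on qubit 2 mixes each pair of kets that differ only in qubit 2: amplitudes (a, b) of (|…0…⟩, |…1…⟩) become ((a + b)/√2, (a − b)/√2). Kets absent from the input have amplitude 0.
(|000⟩, |001⟩): (a, b) = (-0.7192, 0) → (-0.5086, -0.5086)
(|100⟩, |101⟩): (a, b) = ((0.3678 + 0.5895i), 0) → ((0.2601 + 0.4168i), (0.2601 + 0.4168i))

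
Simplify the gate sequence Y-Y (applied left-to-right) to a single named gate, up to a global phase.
I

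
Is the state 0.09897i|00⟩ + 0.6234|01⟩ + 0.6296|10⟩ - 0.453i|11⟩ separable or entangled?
Entangled

Writing the state as a|00⟩ + b|01⟩ + c|10⟩ + d|11⟩, it is a product state iff ad − bc = 0.
Here (a, b, c, d) = (0.09897i, 0.6234, 0.6296, -0.453i): ad − bc = (0.09897i)(-0.453i) − (0.6234)(0.6296) = -0.3477 ≠ 0, so the state is entangled.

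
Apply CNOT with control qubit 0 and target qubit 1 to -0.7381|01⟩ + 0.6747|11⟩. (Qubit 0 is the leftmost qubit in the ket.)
-0.7381|01⟩ + 0.6747|10⟩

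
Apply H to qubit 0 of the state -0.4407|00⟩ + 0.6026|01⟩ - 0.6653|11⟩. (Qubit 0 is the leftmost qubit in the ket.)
-0.3116|00⟩ - 0.04434|01⟩ - 0.3116|10⟩ + 0.8965|11⟩

H on qubit 0 mixes each pair of kets that differ only in qubit 0: amplitudes (a, b) of (|…0…⟩, |…1…⟩) become ((a + b)/√2, (a − b)/√2). Kets absent from the input have amplitude 0.
(|00⟩, |10⟩): (a, b) = (-0.4407, 0) → (-0.3116, -0.3116)
(|01⟩, |11⟩): (a, b) = (0.6026, -0.6653) → (-0.04434, 0.8965)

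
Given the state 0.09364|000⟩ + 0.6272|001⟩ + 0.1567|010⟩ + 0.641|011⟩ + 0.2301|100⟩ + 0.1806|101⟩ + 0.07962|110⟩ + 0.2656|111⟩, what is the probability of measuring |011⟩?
0.4109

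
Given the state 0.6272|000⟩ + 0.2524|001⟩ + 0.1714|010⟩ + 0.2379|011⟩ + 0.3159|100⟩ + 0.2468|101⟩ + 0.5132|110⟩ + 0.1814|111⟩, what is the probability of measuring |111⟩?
0.03291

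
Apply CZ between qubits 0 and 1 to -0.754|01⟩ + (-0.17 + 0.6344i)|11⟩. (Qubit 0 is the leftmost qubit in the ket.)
-0.754|01⟩ + (0.17 - 0.6344i)|11⟩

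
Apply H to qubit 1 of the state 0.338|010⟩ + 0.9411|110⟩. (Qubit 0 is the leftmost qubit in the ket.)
0.239|000⟩ - 0.239|010⟩ + 0.6655|100⟩ - 0.6655|110⟩

H on qubit 1 mixes each pair of kets that differ only in qubit 1: amplitudes (a, b) of (|…0…⟩, |…1…⟩) become ((a + b)/√2, (a − b)/√2). Kets absent from the input have amplitude 0.
(|000⟩, |010⟩): (a, b) = (0, 0.338) → (0.239, -0.239)
(|100⟩, |110⟩): (a, b) = (0, 0.9411) → (0.6655, -0.6655)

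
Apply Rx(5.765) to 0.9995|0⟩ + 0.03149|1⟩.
(-0.9661 - 0.008068i)|0⟩ + (-0.03044 - 0.2561i)|1⟩

Rx(5.765) = [[cos(θ/2), −i·sin(θ/2)], [−i·sin(θ/2), cos(θ/2)]]; θ = 5.765, cos(θ/2) ≈ -0.966623, sin(θ/2) ≈ 0.256204.
With a = amp(|0⟩) = 0.9995 and b = amp(|1⟩) = 0.03149:
new amp(|0⟩) = (-0.966623)·a + (-0.256204i)·b = (-0.9661 - 0.008068i)
new amp(|1⟩) = (-0.256204i)·a + (-0.966623)·b = (-0.03044 - 0.2561i)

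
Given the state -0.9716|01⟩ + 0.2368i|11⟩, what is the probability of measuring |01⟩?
0.944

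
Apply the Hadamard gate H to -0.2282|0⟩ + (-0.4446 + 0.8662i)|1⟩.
(-0.4757 + 0.6125i)|0⟩ + (0.153 - 0.6125i)|1⟩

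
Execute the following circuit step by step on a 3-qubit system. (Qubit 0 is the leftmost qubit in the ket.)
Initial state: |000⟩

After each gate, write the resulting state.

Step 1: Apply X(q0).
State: |100⟩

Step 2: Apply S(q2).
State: |100⟩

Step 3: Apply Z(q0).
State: -|100⟩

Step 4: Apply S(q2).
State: -|100⟩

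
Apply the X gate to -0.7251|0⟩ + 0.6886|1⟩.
0.6886|0⟩ - 0.7251|1⟩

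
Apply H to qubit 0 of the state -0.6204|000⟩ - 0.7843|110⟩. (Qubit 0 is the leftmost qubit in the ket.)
-0.4387|000⟩ - 0.5546|010⟩ - 0.4387|100⟩ + 0.5546|110⟩

H on qubit 0 mixes each pair of kets that differ only in qubit 0: amplitudes (a, b) of (|…0…⟩, |…1…⟩) become ((a + b)/√2, (a − b)/√2). Kets absent from the input have amplitude 0.
(|000⟩, |100⟩): (a, b) = (-0.6204, 0) → (-0.4387, -0.4387)
(|010⟩, |110⟩): (a, b) = (0, -0.7843) → (-0.5546, 0.5546)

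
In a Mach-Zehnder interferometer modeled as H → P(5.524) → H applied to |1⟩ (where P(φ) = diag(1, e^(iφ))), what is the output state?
(0.1373 + 0.3442i)|0⟩ + (0.8627 - 0.3442i)|1⟩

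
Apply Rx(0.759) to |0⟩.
0.9288|0⟩ - 0.3705i|1⟩

Rx(0.759) = [[cos(θ/2), −i·sin(θ/2)], [−i·sin(θ/2), cos(θ/2)]]; θ = 0.759, cos(θ/2) ≈ 0.92885, sin(θ/2) ≈ 0.370456.
With a = amp(|0⟩) = 1 and b = amp(|1⟩) = 0:
new amp(|0⟩) = (0.92885)·a + (-0.370456i)·b = 0.9288
new amp(|1⟩) = (-0.370456i)·a + (0.92885)·b = -0.3705i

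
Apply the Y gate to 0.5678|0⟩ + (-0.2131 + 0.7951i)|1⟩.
(0.7951 + 0.2131i)|0⟩ + 0.5678i|1⟩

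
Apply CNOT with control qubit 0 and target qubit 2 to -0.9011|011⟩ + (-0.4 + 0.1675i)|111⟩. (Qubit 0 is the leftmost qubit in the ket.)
-0.9011|011⟩ + (-0.4 + 0.1675i)|110⟩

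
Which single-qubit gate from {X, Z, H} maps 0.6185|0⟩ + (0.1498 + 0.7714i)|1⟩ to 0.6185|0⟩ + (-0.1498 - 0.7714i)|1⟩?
Z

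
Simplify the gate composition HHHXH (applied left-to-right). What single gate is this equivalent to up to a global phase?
Z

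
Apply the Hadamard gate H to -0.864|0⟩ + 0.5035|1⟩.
-0.2549|0⟩ - 0.967|1⟩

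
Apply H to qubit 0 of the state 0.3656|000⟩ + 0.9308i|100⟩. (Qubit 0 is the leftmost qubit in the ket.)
(0.2585 + 0.6582i)|000⟩ + (0.2585 - 0.6582i)|100⟩

H on qubit 0 mixes each pair of kets that differ only in qubit 0: amplitudes (a, b) of (|…0…⟩, |…1…⟩) become ((a + b)/√2, (a − b)/√2). Kets absent from the input have amplitude 0.
(|000⟩, |100⟩): (a, b) = (0.3656, 0.9308i) → ((0.2585 + 0.6582i), (0.2585 - 0.6582i))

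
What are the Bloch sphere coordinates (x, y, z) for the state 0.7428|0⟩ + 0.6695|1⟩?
(0.9946, 0, 0.1035)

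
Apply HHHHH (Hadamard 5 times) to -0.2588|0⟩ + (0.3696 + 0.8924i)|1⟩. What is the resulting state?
(0.07835 + 0.631i)|0⟩ + (-0.4443 - 0.631i)|1⟩

H² = I, so H^5 = H: a single Hadamard. With (a, b) = (-0.2588, (0.3696 + 0.8924i)), H gives ((a + b)/√2, (a − b)/√2) = ((0.07835 + 0.631i), (-0.4443 - 0.631i)).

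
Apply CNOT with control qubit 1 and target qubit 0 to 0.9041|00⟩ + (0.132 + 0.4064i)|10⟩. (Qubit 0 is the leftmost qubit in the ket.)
0.9041|00⟩ + (0.132 + 0.4064i)|10⟩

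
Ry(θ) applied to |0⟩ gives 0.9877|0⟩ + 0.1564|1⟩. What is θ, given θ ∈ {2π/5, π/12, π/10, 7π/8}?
π/10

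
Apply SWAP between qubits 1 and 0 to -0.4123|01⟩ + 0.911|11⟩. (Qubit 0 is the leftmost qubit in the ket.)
-0.4123|10⟩ + 0.911|11⟩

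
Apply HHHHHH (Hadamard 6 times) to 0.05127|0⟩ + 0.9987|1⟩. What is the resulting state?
0.05127|0⟩ + 0.9987|1⟩

H² = I, so an even number of Hadamards cancels: H^6 = I and the state is unchanged.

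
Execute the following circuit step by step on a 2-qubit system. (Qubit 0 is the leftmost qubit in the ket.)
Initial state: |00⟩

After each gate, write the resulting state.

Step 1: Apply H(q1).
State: 1/√2|00⟩ + 1/√2|01⟩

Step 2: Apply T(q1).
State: 1/√2|00⟩ + (1/2 + (1/2)i)|01⟩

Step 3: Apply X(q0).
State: 1/√2|10⟩ + (1/2 + (1/2)i)|11⟩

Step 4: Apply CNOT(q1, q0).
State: (1/2 + (1/2)i)|01⟩ + 1/√2|10⟩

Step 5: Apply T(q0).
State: (1/2 + (1/2)i)|01⟩ + (1/2 + (1/2)i)|10⟩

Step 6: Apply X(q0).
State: (1/2 + (1/2)i)|00⟩ + (1/2 + (1/2)i)|11⟩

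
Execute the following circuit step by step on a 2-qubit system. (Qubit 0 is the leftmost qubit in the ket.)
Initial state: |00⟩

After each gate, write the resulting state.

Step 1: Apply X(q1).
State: |01⟩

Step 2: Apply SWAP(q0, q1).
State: |10⟩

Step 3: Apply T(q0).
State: (1/√2 + (1/√2)i)|10⟩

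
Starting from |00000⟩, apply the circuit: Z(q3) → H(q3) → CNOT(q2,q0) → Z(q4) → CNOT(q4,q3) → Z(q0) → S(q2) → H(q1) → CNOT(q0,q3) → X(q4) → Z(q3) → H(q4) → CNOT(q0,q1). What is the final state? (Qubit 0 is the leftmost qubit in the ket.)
1/√8|00000⟩ - 1/√8|00001⟩ - 1/√8|00010⟩ + 1/√8|00011⟩ + 1/√8|01000⟩ - 1/√8|01001⟩ - 1/√8|01010⟩ + 1/√8|01011⟩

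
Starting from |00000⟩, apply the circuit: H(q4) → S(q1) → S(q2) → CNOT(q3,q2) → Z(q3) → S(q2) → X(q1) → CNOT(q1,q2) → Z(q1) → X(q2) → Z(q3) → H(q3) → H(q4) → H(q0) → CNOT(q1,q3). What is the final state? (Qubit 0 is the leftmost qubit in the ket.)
-1/2|01000⟩ - 1/2|01010⟩ - 1/2|11000⟩ - 1/2|11010⟩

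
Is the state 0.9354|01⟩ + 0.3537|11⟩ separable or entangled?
Separable

Writing the state as a|00⟩ + b|01⟩ + c|10⟩ + d|11⟩, it is a product state iff ad − bc = 0.
Here (a, b, c, d) = (0, 0.9354, 0, 0.3537): ad − bc = (0)(0.3537) − (0.9354)(0) = 0, so the state is separable.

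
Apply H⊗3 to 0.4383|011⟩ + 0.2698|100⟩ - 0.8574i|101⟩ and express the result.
(0.2504 - 0.3031i)|000⟩ + (-0.05957 + 0.3031i)|001⟩ + (-0.05957 - 0.3031i)|010⟩ + (0.2504 + 0.3031i)|011⟩ + (0.05957 + 0.3031i)|100⟩ + (-0.2504 - 0.3031i)|101⟩ + (-0.2504 + 0.3031i)|110⟩ + (0.05957 - 0.3031i)|111⟩

H⊗3 gives amp(|y⟩) = (1/2√2) Σ_x (−1)^(x·y) amp(|x⟩), where x·y is the number of positions in which both x and y have a 1.
|000⟩: (0.4383 + 0.2698 - 0.8574i)/(2√2) = (0.2504 - 0.3031i)
|001⟩: (-0.4383 + 0.2698 + 0.8574i)/(2√2) = (-0.05957 + 0.3031i)
|010⟩: (-0.4383 + 0.2698 - 0.8574i)/(2√2) = (-0.05957 - 0.3031i)
|011⟩: (0.4383 + 0.2698 + 0.8574i)/(2√2) = (0.2504 + 0.3031i)
|100⟩: (0.4383 - 0.2698 + 0.8574i)/(2√2) = (0.05957 + 0.3031i)
|101⟩: (-0.4383 - 0.2698 - 0.8574i)/(2√2) = (-0.2504 - 0.3031i)
|110⟩: (-0.4383 - 0.2698 + 0.8574i)/(2√2) = (-0.2504 + 0.3031i)
|111⟩: (0.4383 - 0.2698 - 0.8574i)/(2√2) = (0.05957 - 0.3031i)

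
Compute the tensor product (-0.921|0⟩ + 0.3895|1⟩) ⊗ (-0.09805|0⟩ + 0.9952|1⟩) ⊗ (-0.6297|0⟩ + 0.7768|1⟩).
-0.05686|000⟩ + 0.07015|001⟩ + 0.5772|010⟩ - 0.712|011⟩ + 0.02405|100⟩ - 0.02967|101⟩ - 0.2441|110⟩ + 0.3011|111⟩

amp(|b₁b₂…⟩) = product of the factor amplitudes for bits b₁, b₂, …; only kets whose every factor amplitude is nonzero survive.
|000⟩: (-0.921)(-0.09805)(-0.6297) = -0.05686
|001⟩: (-0.921)(-0.09805)(0.7768) = 0.07015
|010⟩: (-0.921)(0.9952)(-0.6297) = 0.5772
|011⟩: (-0.921)(0.9952)(0.7768) = -0.712
|100⟩: (0.3895)(-0.09805)(-0.6297) = 0.02405
|101⟩: (0.3895)(-0.09805)(0.7768) = -0.02967
|110⟩: (0.3895)(0.9952)(-0.6297) = -0.2441
|111⟩: (0.3895)(0.9952)(0.7768) = 0.3011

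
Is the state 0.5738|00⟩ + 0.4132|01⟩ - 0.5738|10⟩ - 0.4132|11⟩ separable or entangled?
Separable

Writing the state as a|00⟩ + b|01⟩ + c|10⟩ + d|11⟩, it is a product state iff ad − bc = 0.
Here (a, b, c, d) = (0.5738, 0.4132, -0.5738, -0.4132): ad − bc = (0.5738)(-0.4132) − (0.4132)(-0.5738) = 0, so the state is separable.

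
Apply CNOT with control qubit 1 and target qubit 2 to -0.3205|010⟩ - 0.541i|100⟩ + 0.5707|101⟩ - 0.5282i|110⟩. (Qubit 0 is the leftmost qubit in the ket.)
-0.3205|011⟩ - 0.541i|100⟩ + 0.5707|101⟩ - 0.5282i|111⟩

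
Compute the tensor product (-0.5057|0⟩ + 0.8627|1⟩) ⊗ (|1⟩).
-0.5057|01⟩ + 0.8627|11⟩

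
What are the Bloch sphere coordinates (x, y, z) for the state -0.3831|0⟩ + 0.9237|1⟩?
(-0.7077, 0, -0.7065)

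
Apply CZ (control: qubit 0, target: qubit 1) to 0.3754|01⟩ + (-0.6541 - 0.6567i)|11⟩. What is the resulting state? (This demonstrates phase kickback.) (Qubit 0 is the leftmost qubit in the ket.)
0.3754|01⟩ + (0.6541 + 0.6567i)|11⟩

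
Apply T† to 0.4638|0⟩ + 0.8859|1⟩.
0.4638|0⟩ + (0.6264 - 0.6264i)|1⟩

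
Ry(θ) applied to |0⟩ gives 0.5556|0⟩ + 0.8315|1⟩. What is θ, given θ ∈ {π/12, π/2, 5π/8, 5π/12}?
5π/8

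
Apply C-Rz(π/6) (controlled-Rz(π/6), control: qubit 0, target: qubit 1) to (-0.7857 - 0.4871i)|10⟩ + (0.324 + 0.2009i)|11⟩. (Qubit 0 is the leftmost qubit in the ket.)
(-0.885 - 0.2671i)|10⟩ + (0.261 + 0.2779i)|11⟩

C-Rz(π/6) leaves the control-|0⟩ kets |00⟩, |01⟩ unchanged and applies Rz(π/6) to qubit 1 on the control-|1⟩ pair (|10⟩, |11⟩).
Rz(π/6) = [[e^(−iθ/2), 0], [0, e^(iθ/2)]] with e^(±iθ/2) = cos(θ/2) ± i·sin(θ/2); θ = π/6, cos(θ/2) ≈ 0.965926, sin(θ/2) ≈ 0.258819.
With a = amp(|10⟩) = (-0.7857 - 0.4871i) and b = amp(|11⟩) = (0.324 + 0.2009i):
new amp(|10⟩) = (0.965926 - 0.258819i)·a = (-0.885 - 0.2671i)
new amp(|11⟩) = (0.965926 + 0.258819i)·b = (0.261 + 0.2779i)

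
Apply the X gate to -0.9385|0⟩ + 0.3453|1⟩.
0.3453|0⟩ - 0.9385|1⟩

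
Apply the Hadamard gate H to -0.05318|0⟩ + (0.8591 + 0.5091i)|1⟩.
(0.5699 + 0.36i)|0⟩ + (-0.6451 - 0.36i)|1⟩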